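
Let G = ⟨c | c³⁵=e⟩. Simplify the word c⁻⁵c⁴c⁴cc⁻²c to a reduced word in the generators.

Multiply left to right, reducing at each step:
  (c³⁰) · c⁴ = c³⁴
  (c³⁴) · c⁴ = c³
  (c³) · c = c⁴
  (c⁴) · c⁻² = c²
  (c²) · c = c³

Answer: c³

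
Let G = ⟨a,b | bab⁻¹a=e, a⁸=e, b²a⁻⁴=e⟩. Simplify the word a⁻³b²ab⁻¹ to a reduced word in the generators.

Multiply left to right, reducing at each step:
  (a⁵) · b² = a
  a · a = a²
  (a²) · b⁻¹ = a²b⁻¹

Answer: a²b⁻¹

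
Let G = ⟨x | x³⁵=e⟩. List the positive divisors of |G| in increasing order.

|G| = 35 = 5 · 7. By Lagrange's theorem the order of any subgroup divides 35; the divisors of 35 are 1, 5, 7, 35.

Answer: 1, 5, 7, 35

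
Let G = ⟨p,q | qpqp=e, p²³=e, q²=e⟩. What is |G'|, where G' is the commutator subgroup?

G' = [G, G] is generated by all commutators. The generator-pair commutators are: [p, q] = p².
The subgroup they normally generate is {e, p, p², p³, p⁴, p⁵, p⁶, p⁷, p⁸, p⁹, p¹⁰, p¹¹, p¹², p¹³, p¹⁴, p¹⁵, p¹⁶, p¹⁷, p¹⁸, p¹⁹, p²⁰, p²¹, p²²}, of order 23.
Check: |G/G'| = 46/23 = 2 is the order of the abelianisation.

Answer: 23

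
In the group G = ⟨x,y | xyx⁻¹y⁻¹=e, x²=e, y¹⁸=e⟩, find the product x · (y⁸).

Compute x · (y⁸) by multiplying left to right and reducing via the relations at each step:
  x · y⁸ = xy⁸

Answer: xy⁸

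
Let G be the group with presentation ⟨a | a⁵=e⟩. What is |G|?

G is generated by a single element, so G is cyclic. The relator gives a⁵ = e and no smaller power is forced to be e, so the 5 powers {a, e, a², a³, a⁴} are distinct. Hence |G| = 5.

Answer: 5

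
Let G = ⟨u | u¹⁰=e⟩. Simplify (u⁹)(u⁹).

Compute (u⁹) · (u⁹) by multiplying left to right and reducing via the relations at each step:
  (u⁹) · u⁹ = u⁸

Answer: u⁸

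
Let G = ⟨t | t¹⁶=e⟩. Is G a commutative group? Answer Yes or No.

G has a single generator, so G is cyclic and hence abelian.

Answer: Yes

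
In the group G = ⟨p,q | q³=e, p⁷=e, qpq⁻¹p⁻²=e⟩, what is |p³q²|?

Compute successive powers until reaching e:
  (p³q²)¹ = p³q², (p³q²)² = pq, (p³q²)³ = e.
The smallest positive k with (p³q²)ᵏ = e is 3.

Answer: 3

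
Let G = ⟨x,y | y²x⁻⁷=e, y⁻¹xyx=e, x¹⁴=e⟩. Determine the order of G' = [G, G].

G' = [G, G] is generated by all commutators. The generator-pair commutators are: [x, y] = x².
The subgroup they normally generate is {e, x², x⁴, x⁶, x⁸, x¹⁰, x¹²}, of order 7.
Check: |G/G'| = 28/7 = 4 is the order of the abelianisation.

Answer: 7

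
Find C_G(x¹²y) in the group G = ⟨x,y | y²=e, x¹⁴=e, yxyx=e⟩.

⟨x¹²y⟩ ⊆ C_G(x¹²y) since powers of x¹²y commute with x¹²y; so |C_G(x¹²y)| ≥ |⟨x¹²y⟩| = 2.
By orbit–stabilizer, |C_G(x¹²y)| = |G| / |conj. class of x¹²y| = 28 / 7 = 4.
The 4 elements commuting with x¹²y are {e, x⁷, x⁵y, x¹²y}.

Answer: {e, x⁷, x⁵y, x¹²y}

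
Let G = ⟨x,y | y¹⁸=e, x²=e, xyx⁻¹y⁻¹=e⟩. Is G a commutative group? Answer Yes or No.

Each pair of generators commutes: x·y = xy = y·x. Since the generators pairwise commute, every element of G commutes with every other, so G is abelian.

Answer: Yes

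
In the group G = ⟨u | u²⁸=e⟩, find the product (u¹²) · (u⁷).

Compute (u¹²) · (u⁷) by multiplying left to right and reducing via the relations at each step:
  (u¹²) · u⁷ = u¹⁹

Answer: u¹⁹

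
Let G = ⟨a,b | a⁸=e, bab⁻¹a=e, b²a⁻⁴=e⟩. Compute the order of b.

Compute successive powers until reaching e:
  b¹ = b, b² = a⁴, b³ = b⁻¹, b⁴ = e.
The smallest positive k with bᵏ = e is 4.

Answer: 4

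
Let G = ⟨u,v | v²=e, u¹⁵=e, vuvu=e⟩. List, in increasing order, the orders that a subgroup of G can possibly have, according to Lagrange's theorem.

|G| = 30 = 2 · 3 · 5. By Lagrange's theorem the order of any subgroup divides 30; the divisors of 30 are 1, 2, 3, 5, 6, 10, 15, 30.

Answer: 1, 2, 3, 5, 6, 10, 15, 30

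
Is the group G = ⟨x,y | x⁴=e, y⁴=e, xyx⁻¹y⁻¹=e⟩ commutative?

Each pair of generators commutes: x·y = xy = y·x. Since the generators pairwise commute, every element of G commutes with every other, so G is abelian.

Answer: Yes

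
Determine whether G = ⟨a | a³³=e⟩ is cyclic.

|G| = 33. The element a has order 33 (its powers give 33 distinct elements), so ⟨a⟩ = G and G is cyclic.

Answer: Yes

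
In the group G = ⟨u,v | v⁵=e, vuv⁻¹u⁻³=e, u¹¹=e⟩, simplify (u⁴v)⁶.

Compute successive powers of (u⁴v), reducing at each step:
  (u⁴v)²: (u⁴v) · u⁴ = u⁵v;   (u⁵v) · v = u⁵v²
  (u⁴v)³: (u⁵v²) · u⁴ = u⁸v²;   (u⁸v²) · v = u⁸v³
  (u⁴v)⁴: (u⁸v³) · u⁴ = u⁶v³;   (u⁶v³) · v = u⁶v⁴
  (u⁴v)⁵: (u⁶v⁴) · u⁴ = v⁴;   (v⁴) · v = e
  (u⁴v)⁶: e · u⁴ = u⁴;   (u⁴) · v = u⁴v

Answer: u⁴v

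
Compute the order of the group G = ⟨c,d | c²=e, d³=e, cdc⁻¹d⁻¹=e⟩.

Enumerate words in the generators, reducing via the relations: the distinct elements are
  {c, d, e, cd, d², cd²}.
No further products give new elements, so |G| = 6.

Answer: 6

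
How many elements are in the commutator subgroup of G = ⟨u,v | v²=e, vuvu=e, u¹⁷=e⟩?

G' = [G, G] is generated by all commutators. The generator-pair commutators are: [u, v] = u².
The subgroup they normally generate is {e, u, u², u³, u⁴, u⁵, u⁶, u⁷, u⁸, u⁹, u¹⁰, u¹¹, u¹², u¹³, u¹⁴, u¹⁵, u¹⁶}, of order 17.
Check: |G/G'| = 34/17 = 2 is the order of the abelianisation.

Answer: 17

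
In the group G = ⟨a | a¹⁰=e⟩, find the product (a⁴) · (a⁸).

Compute (a⁴) · (a⁸) by multiplying left to right and reducing via the relations at each step:
  (a⁴) · a⁸ = a²

Answer: a²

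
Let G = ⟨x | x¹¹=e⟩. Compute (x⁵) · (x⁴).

Compute (x⁵) · (x⁴) by multiplying left to right and reducing via the relations at each step:
  (x⁵) · x⁴ = x⁹

Answer: x⁹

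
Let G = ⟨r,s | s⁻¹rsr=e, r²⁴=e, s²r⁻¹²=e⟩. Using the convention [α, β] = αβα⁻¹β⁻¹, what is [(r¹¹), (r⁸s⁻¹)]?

[(r¹¹), (r⁸s⁻¹)] = (r¹¹)·(r⁸s⁻¹)·(r¹¹)⁻¹·(r⁸s⁻¹)⁻¹.
  (r¹¹) · (r⁸s⁻¹) = r⁷s
  (r⁷s) · (r¹³) = r⁶s⁻¹
  (r⁶s⁻¹) · (r⁸s) = r²²

Answer: r²²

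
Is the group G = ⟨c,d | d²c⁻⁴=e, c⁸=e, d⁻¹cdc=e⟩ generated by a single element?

Every cyclic group is abelian. But c·d = cd while d·c = c³d⁻¹, so c·d ≠ d·c and G is not abelian. Hence G is not cyclic.

Answer: No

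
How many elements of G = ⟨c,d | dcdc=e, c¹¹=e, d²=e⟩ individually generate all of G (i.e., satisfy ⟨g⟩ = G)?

⟨g⟩ = G would require ord(g) = |G| = 22, but the maximum element order in G is 11 < 22. So G is not cyclic and no single element generates it: the count is 0.

Answer: 0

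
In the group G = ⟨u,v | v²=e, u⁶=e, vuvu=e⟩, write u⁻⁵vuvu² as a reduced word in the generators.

Multiply left to right, reducing at each step:
  u · v = uv
  (uv) · u = v
  v · v = e
  e · u² = u²

Answer: u²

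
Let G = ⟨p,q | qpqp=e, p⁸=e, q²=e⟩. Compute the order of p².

Compute successive powers until reaching e:
  (p²)¹ = p², (p²)² = p⁴, (p²)³ = p⁶, (p²)⁴ = e.
The smallest positive k with (p²)ᵏ = e is 4.

Answer: 4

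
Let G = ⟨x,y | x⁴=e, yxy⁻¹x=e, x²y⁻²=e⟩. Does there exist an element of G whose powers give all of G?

Every cyclic group is abelian. But x·y = xy while y·x = xy⁻¹, so x·y ≠ y·x and G is not abelian. Hence G is not cyclic.

Answer: No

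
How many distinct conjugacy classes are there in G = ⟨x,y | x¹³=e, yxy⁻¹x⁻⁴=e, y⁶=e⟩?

The conjugacy classes (representative and size) are:
  [e] (size 1), [x⁴] (size 6), [x¹¹] (size 6), [x⁷y] (size 13), [x⁸y²] (size 13), [x¹²y³] (size 13), [x⁵y⁴] (size 13), [x¹¹y⁵] (size 13).
Class equation: 1 + 6 + 6 + 13 + 13 + 13 + 13 + 13 = 78 = |G|. So G has 8 conjugacy classes.

Answer: 8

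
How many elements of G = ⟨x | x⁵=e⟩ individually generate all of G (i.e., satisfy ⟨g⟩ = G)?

G is cyclic of order 5. An element generates G iff its order is 5, and a cyclic group of order 5 has exactly φ(5) = 4 such elements.

Answer: 4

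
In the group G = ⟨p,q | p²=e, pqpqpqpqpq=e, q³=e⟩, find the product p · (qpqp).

Compute p · (qpqp) by multiplying left to right and reducing via the relations at each step:
  p · q = pq
  (pq) · p = pqp
  (pqp) · q = pqpq
  (pqpq) · p = pqpqp

Answer: pqpqp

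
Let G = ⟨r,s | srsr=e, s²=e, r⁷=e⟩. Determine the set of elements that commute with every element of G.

An element z ∈ Z(G) iff z commutes with every generator.
For example e is central: e·r = r = r·e; e·s = s = s·e.
Whereas r ∉ Z(G) since r·s = rs ≠ r⁶s = s·r.
Checking each of the 14 elements this way gives Z(G) = {e}, of order 1.

Answer: {e}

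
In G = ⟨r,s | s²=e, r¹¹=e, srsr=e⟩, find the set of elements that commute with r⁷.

⟨r⁷⟩ ⊆ C_G(r⁷) since powers of r⁷ commute with r⁷; so |C_G(r⁷)| ≥ |⟨r⁷⟩| = 11.
By orbit–stabilizer, |C_G(r⁷)| = |G| / |conj. class of r⁷| = 22 / 2 = 11.
The 11 elements commuting with r⁷ are {e, r, r², r³, r⁴, r⁵, r⁶, r⁷, r⁸, r⁹, r¹⁰}.

Answer: {e, r, r², r³, r⁴, r⁵, r⁶, r⁷, r⁸, r⁹, r¹⁰}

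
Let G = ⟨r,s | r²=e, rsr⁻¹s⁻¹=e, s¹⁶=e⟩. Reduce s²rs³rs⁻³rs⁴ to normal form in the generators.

Multiply left to right, reducing at each step:
  (s²) · r = rs²
  (rs²) · s³ = rs⁵
  (rs⁵) · r = s⁵
  (s⁵) · s⁻³ = s²
  (s²) · r = rs²
  (rs²) · s⁴ = rs⁶

Answer: rs⁶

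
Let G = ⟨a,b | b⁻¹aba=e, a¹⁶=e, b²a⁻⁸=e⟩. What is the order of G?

Enumerate words in the generators, reducing via the relations: the distinct elements are
  {a, b, e, ab, a², a³, a⁴, a⁵, a⁶, a⁷, a⁸, a⁹, a²b, a³b, a¹², a¹³, a¹¹, a¹⁰, a¹⁴, a¹⁵, a⁴b, a⁵b, a⁶b, a⁷b, b⁻¹, ab⁻¹, a²b⁻¹, a³b⁻¹, a⁴b⁻¹, a⁵b⁻¹, a⁶b⁻¹, a⁷b⁻¹}.
No further products give new elements, so |G| = 32.

Answer: 32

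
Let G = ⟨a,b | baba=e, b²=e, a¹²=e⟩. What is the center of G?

An element z ∈ Z(G) iff z commutes with every generator.
For example a⁶ is central: (a⁶)·a = a⁷ = a·(a⁶); (a⁶)·b = a⁶b = b·(a⁶).
Whereas a ∉ Z(G) since a·b = ab ≠ a¹¹b = b·a.
Checking each of the 24 elements this way gives Z(G) = {e, a⁶}, of order 2.

Answer: {e, a⁶}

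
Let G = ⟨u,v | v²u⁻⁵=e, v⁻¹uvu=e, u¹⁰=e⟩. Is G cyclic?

Every cyclic group is abelian. But u·v = uv while v·u = u⁴v⁻¹, so u·v ≠ v·u and G is not abelian. Hence G is not cyclic.

Answer: No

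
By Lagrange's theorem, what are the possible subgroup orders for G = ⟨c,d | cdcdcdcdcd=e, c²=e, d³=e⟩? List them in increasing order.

|G| = 60 = 2² · 3 · 5. By Lagrange's theorem the order of any subgroup divides 60; the divisors of 60 are 1, 2, 3, 4, 5, 6, 10, 12, 15, 20, 30, 60.

Answer: 1, 2, 3, 4, 5, 6, 10, 12, 15, 20, 30, 60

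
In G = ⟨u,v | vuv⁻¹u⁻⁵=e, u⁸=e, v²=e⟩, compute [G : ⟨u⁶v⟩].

First find ord(u⁶v) by computing successive powers:
  (u⁶v)¹ = u⁶v, (u⁶v)² = u⁴, (u⁶v)³ = u²v, (u⁶v)⁴ = e.
So |⟨u⁶v⟩| = ord(u⁶v) = 4. With |G| = 16, by Lagrange [G : ⟨u⁶v⟩] = 16/4 = 4.

Answer: 4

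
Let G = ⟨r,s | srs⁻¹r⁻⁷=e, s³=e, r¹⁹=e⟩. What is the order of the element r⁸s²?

Compute successive powers until reaching e:
  (r⁸s²)¹ = r⁸s², (r⁸s²)² = rs, (r⁸s²)³ = e.
The smallest positive k with (r⁸s²)ᵏ = e is 3.

Answer: 3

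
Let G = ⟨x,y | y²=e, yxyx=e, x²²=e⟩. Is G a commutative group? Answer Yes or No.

x·y = xy but y·x = x²¹y, so x·y ≠ y·x and G is not abelian.

Answer: No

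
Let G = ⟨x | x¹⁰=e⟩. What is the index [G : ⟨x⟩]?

First find ord(x) by computing successive powers:
  x¹ = x, x² = x², x³ = x³, x⁴ = x⁴, x⁵ = x⁵, x⁶ = x⁶, x⁷ = x⁷, x⁸ = x⁸, x⁹ = x⁹, x¹⁰ = e.
So |⟨x⟩| = ord(x) = 10. With |G| = 10, by Lagrange [G : ⟨x⟩] = 10/10 = 1.

Answer: 1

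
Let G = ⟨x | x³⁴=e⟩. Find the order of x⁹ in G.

Compute successive powers until reaching e:
  (x⁹)¹ = x⁹, (x⁹)² = x¹⁸, (x⁹)³ = x²⁷, (x⁹)⁴ = x², (x⁹)⁵ = x¹¹, (x⁹)⁶ = x²⁰, (x⁹)⁷ = x²⁹, (x⁹)⁸ = x⁴, (x⁹)⁹ = x¹³, (x⁹)¹⁰ = x²², (x⁹)¹¹ = x³¹, (x⁹)¹² = x⁶, (x⁹)¹³ = x¹⁵, (x⁹)¹⁴ = x²⁴, (x⁹)¹⁵ = x³³, (x⁹)¹⁶ = x⁸, (x⁹)¹⁷ = x¹⁷, (x⁹)¹⁸ = x²⁶, (x⁹)¹⁹ = x, (x⁹)²⁰ = x¹⁰, (x⁹)²¹ = x¹⁹, (x⁹)²² = x²⁸, (x⁹)²³ = x³, (x⁹)²⁴ = x¹², (x⁹)²⁵ = x²¹, (x⁹)²⁶ = x³⁰, (x⁹)²⁷ = x⁵, (x⁹)²⁸ = x¹⁴, (x⁹)²⁹ = x²³, (x⁹)³⁰ = x³², (x⁹)³¹ = x⁷, (x⁹)³² = x¹⁶, (x⁹)³³ = x²⁵, (x⁹)³⁴ = e.
The smallest positive k with (x⁹)ᵏ = e is 34.

Answer: 34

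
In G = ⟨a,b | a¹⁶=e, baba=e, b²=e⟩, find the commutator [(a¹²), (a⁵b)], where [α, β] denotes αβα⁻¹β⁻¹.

[(a¹²), (a⁵b)] = (a¹²)·(a⁵b)·(a¹²)⁻¹·(a⁵b)⁻¹.
  (a¹²) · (a⁵b) = ab
  (ab) · (a⁴) = a¹³b
  (a¹³b) · (a⁵b) = a⁸

Answer: a⁸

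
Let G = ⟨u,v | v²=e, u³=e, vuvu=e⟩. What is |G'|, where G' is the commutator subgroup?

G' = [G, G] is generated by all commutators. The generator-pair commutators are: [u, v] = u².
The subgroup they normally generate is {e, u, u²}, of order 3.
Check: |G/G'| = 6/3 = 2 is the order of the abelianisation.

Answer: 3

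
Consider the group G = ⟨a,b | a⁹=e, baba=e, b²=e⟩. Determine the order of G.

Enumerate words in the generators, reducing via the relations: the distinct elements are
  {a, b, e, ab, a², a³, a⁴, a⁵, a⁶, a⁷, a⁸, a²b, a³b, a⁴b, a⁵b, a⁶b, a⁷b, a⁸b}.
No further products give new elements, so |G| = 18.

Answer: 18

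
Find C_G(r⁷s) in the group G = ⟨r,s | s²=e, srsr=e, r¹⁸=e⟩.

⟨r⁷s⟩ ⊆ C_G(r⁷s) since powers of r⁷s commute with r⁷s; so |C_G(r⁷s)| ≥ |⟨r⁷s⟩| = 2.
By orbit–stabilizer, |C_G(r⁷s)| = |G| / |conj. class of r⁷s| = 36 / 9 = 4.
The 4 elements commuting with r⁷s are {e, r⁹, r⁷s, r¹⁶s}.

Answer: {e, r⁹, r⁷s, r¹⁶s}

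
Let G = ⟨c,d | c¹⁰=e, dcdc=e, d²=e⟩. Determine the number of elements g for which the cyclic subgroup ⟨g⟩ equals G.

⟨g⟩ = G would require ord(g) = |G| = 20, but the maximum element order in G is 10 < 20. So G is not cyclic and no single element generates it: the count is 0.

Answer: 0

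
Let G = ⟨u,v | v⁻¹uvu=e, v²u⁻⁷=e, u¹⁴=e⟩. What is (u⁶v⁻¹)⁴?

Compute successive powers of (u⁶v⁻¹), reducing at each step:
  (u⁶v⁻¹)²: (u⁶v⁻¹) · u⁶ = v⁻¹;   (v⁻¹) · v⁻¹ = u⁷
  (u⁶v⁻¹)³: (u⁷) · u⁶ = u¹³;   (u¹³) · v⁻¹ = u⁶v
  (u⁶v⁻¹)⁴: (u⁶v) · u⁶ = v;   v · v⁻¹ = e

Answer: e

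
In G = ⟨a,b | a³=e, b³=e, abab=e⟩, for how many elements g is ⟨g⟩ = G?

⟨g⟩ = G would require ord(g) = |G| = 12, but the maximum element order in G is 3 < 12. So G is not cyclic and no single element generates it: the count is 0.

Answer: 0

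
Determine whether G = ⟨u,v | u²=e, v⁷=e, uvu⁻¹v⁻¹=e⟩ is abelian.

Each pair of generators commutes: u·v = uv = v·u. Since the generators pairwise commute, every element of G commutes with every other, so G is abelian.

Answer: Yes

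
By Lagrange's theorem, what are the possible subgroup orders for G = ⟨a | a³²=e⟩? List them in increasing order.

|G| = 32 = 2⁵. By Lagrange's theorem the order of any subgroup divides 32; the divisors of 32 are 1, 2, 4, 8, 16, 32.

Answer: 1, 2, 4, 8, 16, 32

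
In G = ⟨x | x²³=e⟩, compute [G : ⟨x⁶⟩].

First find ord(x⁶) by computing successive powers:
  (x⁶)¹ = x⁶, (x⁶)² = x¹², (x⁶)³ = x¹⁸, (x⁶)⁴ = x, (x⁶)⁵ = x⁷, (x⁶)⁶ = x¹³, (x⁶)⁷ = x¹⁹, (x⁶)⁸ = x², (x⁶)⁹ = x⁸, (x⁶)¹⁰ = x¹⁴, (x⁶)¹¹ = x²⁰, (x⁶)¹² = x³, (x⁶)¹³ = x⁹, (x⁶)¹⁴ = x¹⁵, (x⁶)¹⁵ = x²¹, (x⁶)¹⁶ = x⁴, (x⁶)¹⁷ = x¹⁰, (x⁶)¹⁸ = x¹⁶, (x⁶)¹⁹ = x²², (x⁶)²⁰ = x⁵, (x⁶)²¹ = x¹¹, (x⁶)²² = x¹⁷, (x⁶)²³ = e.
So |⟨x⁶⟩| = ord(x⁶) = 23. With |G| = 23, by Lagrange [G : ⟨x⁶⟩] = 23/23 = 1.

Answer: 1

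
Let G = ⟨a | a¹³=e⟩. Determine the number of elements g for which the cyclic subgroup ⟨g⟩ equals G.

G is cyclic of order 13. An element generates G iff its order is 13, and a cyclic group of order 13 has exactly φ(13) = 12 such elements.

Answer: 12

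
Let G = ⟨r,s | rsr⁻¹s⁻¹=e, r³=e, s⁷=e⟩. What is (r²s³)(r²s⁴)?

Compute (r²s³) · (r²s⁴) by multiplying left to right and reducing via the relations at each step:
  (r²s³) · r² = rs³
  (rs³) · s⁴ = r

Answer: r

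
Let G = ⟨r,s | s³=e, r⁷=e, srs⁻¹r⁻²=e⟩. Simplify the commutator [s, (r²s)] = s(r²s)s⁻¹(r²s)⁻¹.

[s, (r²s)] = s·(r²s)·s⁻¹·(r²s)⁻¹.
  s · (r²s) = r⁴s²
  (r⁴s²) · (s²) = r⁴s
  (r⁴s) · (r⁶s²) = r²

Answer: r²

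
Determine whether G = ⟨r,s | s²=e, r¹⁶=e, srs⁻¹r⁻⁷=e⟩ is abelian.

r·s = rs but s·r = r⁷s, so r·s ≠ s·r and G is not abelian.

Answer: No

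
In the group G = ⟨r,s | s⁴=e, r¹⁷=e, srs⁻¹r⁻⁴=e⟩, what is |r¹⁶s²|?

Compute successive powers until reaching e:
  (r¹⁶s²)¹ = r¹⁶s², (r¹⁶s²)² = e.
The smallest positive k with (r¹⁶s²)ᵏ = e is 2.

Answer: 2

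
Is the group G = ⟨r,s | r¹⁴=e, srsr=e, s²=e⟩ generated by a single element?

Every cyclic group is abelian. But r·s = rs while s·r = r¹³s, so r·s ≠ s·r and G is not abelian. Hence G is not cyclic.

Answer: No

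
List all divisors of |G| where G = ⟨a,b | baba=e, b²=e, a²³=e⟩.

|G| = 46 = 2 · 23. By Lagrange's theorem the order of any subgroup divides 46; the divisors of 46 are 1, 2, 23, 46.

Answer: 1, 2, 23, 46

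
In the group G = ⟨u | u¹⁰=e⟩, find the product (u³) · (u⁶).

Compute (u³) · (u⁶) by multiplying left to right and reducing via the relations at each step:
  (u³) · u⁶ = u⁹

Answer: u⁹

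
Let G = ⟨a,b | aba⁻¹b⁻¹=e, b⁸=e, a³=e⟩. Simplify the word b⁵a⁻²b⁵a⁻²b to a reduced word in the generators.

Multiply left to right, reducing at each step:
  (b⁵) · a⁻² = ab⁵
  (ab⁵) · b⁵ = ab²
  (ab²) · a⁻² = a²b²
  (a²b²) · b = a²b³

Answer: a²b³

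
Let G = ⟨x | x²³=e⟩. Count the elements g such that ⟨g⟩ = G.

G is cyclic of order 23. An element generates G iff its order is 23, and a cyclic group of order 23 has exactly φ(23) = 22 such elements.

Answer: 22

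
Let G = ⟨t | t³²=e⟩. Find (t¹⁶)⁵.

Compute successive powers of (t¹⁶), reducing at each step:
  (t¹⁶)²: (t¹⁶) · t¹⁶ = e
  (t¹⁶)³: e · t¹⁶ = t¹⁶
  (t¹⁶)⁴: (t¹⁶) · t¹⁶ = e
  (t¹⁶)⁵: e · t¹⁶ = t¹⁶

Answer: t¹⁶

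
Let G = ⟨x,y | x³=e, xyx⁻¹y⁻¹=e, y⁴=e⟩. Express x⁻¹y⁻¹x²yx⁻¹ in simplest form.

Multiply left to right, reducing at each step:
  (x²) · y⁻¹ = x²y³
  (x²y³) · x² = xy³
  (xy³) · y = x
  x · x⁻¹ = e

Answer: e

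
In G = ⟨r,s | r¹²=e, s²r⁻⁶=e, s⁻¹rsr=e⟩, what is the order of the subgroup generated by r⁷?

|⟨r⁷⟩| equals the order of r⁷. Compute successive powers until reaching e:
  (r⁷)¹ = r⁷, (r⁷)² = r², (r⁷)³ = r⁹, (r⁷)⁴ = r⁴, (r⁷)⁵ = r¹¹, (r⁷)⁶ = r⁶, (r⁷)⁷ = r, (r⁷)⁸ = r⁸, (r⁷)⁹ = r³, (r⁷)¹⁰ = r¹⁰, (r⁷)¹¹ = r⁵, (r⁷)¹² = e.
The smallest positive k with (r⁷)ᵏ = e is 12, so |⟨r⁷⟩| = 12.

Answer: 12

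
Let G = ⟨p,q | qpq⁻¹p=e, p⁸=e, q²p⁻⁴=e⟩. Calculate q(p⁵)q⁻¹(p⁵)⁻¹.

[q, (p⁵)] = q·(p⁵)·q⁻¹·(p⁵)⁻¹.
  q · (p⁵) = p³q
  (p³q) · (q⁻¹) = p³
  (p³) · (p³) = p⁶

Answer: p⁶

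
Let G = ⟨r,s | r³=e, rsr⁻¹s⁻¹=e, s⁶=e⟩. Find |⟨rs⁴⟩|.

|⟨rs⁴⟩| equals the order of rs⁴. Compute successive powers until reaching e:
  (rs⁴)¹ = rs⁴, (rs⁴)² = r²s², (rs⁴)³ = e.
The smallest positive k with (rs⁴)ᵏ = e is 3, so |⟨rs⁴⟩| = 3.

Answer: 3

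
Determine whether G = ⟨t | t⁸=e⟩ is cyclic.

|G| = 8. The element t has order 8 (its powers give 8 distinct elements), so ⟨t⟩ = G and G is cyclic.

Answer: Yes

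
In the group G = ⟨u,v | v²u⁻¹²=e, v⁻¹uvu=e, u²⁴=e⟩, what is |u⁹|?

Compute successive powers until reaching e:
  (u⁹)¹ = u⁹, (u⁹)² = u¹⁸, (u⁹)³ = u³, (u⁹)⁴ = u¹², (u⁹)⁵ = u²¹, (u⁹)⁶ = u⁶, (u⁹)⁷ = u¹⁵, (u⁹)⁸ = e.
The smallest positive k with (u⁹)ᵏ = e is 8.

Answer: 8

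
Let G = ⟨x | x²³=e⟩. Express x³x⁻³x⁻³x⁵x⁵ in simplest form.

Multiply left to right, reducing at each step:
  (x³) · x⁻³ = e
  e · x⁻³ = x²⁰
  (x²⁰) · x⁵ = x²
  (x²) · x⁵ = x⁷

Answer: x⁷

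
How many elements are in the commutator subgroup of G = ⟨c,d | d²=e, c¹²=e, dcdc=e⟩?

G' = [G, G] is generated by all commutators. The generator-pair commutators are: [c, d] = c².
The subgroup they normally generate is {e, c², c⁴, c⁶, c⁸, c¹⁰}, of order 6.
Check: |G/G'| = 24/6 = 4 is the order of the abelianisation.

Answer: 6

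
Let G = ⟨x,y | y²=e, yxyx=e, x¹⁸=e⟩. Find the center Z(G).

An element z ∈ Z(G) iff z commutes with every generator.
For example x⁹ is central: (x⁹)·x = x¹⁰ = x·(x⁹); (x⁹)·y = x⁹y = y·(x⁹).
Whereas x ∉ Z(G) since x·y = xy ≠ x¹⁷y = y·x.
Checking each of the 36 elements this way gives Z(G) = {e, x⁹}, of order 2.

Answer: {e, x⁹}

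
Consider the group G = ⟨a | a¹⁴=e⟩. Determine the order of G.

G is generated by a single element, so G is cyclic. The relator gives a¹⁴ = e and no smaller power is forced to be e, so the 14 powers {a, e, a², a³, a⁴, a⁵, a⁶, a⁷, a⁸, a⁹, a¹², a¹³, a¹¹, a¹⁰} are distinct. Hence |G| = 14.

Answer: 14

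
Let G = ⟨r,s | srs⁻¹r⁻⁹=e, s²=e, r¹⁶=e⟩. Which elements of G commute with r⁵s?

⟨r⁵s⟩ ⊆ C_G(r⁵s) since powers of r⁵s commute with r⁵s; so |C_G(r⁵s)| ≥ |⟨r⁵s⟩| = 16.
By orbit–stabilizer, |C_G(r⁵s)| = |G| / |conj. class of r⁵s| = 32 / 2 = 16.
The 16 elements commuting with r⁵s are {e, r², r⁴, r⁶, r⁸, r¹⁰, r¹², r¹⁴, r⁹s, rs, r¹¹s, r³s, r¹³s, r⁵s, r¹⁵s, r⁷s}.

Answer: {e, r², r⁴, r⁶, r⁸, r¹⁰, r¹², r¹⁴, r⁹s, rs, r¹¹s, r³s, r¹³s, r⁵s, r¹⁵s, r⁷s}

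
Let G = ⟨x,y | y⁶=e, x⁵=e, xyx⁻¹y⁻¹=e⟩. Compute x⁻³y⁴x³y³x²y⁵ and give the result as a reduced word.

Multiply left to right, reducing at each step:
  (x²) · y⁴ = x²y⁴
  (x²y⁴) · x³ = y⁴
  (y⁴) · y³ = y
  y · x² = x²y
  (x²y) · y⁵ = x²

Answer: x²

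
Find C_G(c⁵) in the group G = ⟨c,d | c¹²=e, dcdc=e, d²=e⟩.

⟨c⁵⟩ ⊆ C_G(c⁵) since powers of c⁵ commute with c⁵; so |C_G(c⁵)| ≥ |⟨c⁵⟩| = 12.
By orbit–stabilizer, |C_G(c⁵)| = |G| / |conj. class of c⁵| = 24 / 2 = 12.
The 12 elements commuting with c⁵ are {e, c, c², c³, c⁴, c⁵, c⁶, c⁷, c⁸, c⁹, c¹⁰, c¹¹}.

Answer: {e, c, c², c³, c⁴, c⁵, c⁶, c⁷, c⁸, c⁹, c¹⁰, c¹¹}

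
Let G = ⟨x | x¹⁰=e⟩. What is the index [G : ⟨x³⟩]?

First find ord(x³) by computing successive powers:
  (x³)¹ = x³, (x³)² = x⁶, (x³)³ = x⁹, (x³)⁴ = x², (x³)⁵ = x⁵, (x³)⁶ = x⁸, (x³)⁷ = x, (x³)⁸ = x⁴, (x³)⁹ = x⁷, (x³)¹⁰ = e.
So |⟨x³⟩| = ord(x³) = 10. With |G| = 10, by Lagrange [G : ⟨x³⟩] = 10/10 = 1.

Answer: 1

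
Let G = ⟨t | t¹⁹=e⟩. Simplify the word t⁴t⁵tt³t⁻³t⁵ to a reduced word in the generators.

Multiply left to right, reducing at each step:
  (t⁴) · t⁵ = t⁹
  (t⁹) · t = t¹⁰
  (t¹⁰) · t³ = t¹³
  (t¹³) · t⁻³ = t¹⁰
  (t¹⁰) · t⁵ = t¹⁵

Answer: t¹⁵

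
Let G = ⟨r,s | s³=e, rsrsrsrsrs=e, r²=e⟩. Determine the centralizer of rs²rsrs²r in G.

⟨rs²rsrs²r⟩ ⊆ C_G(rs²rsrs²r) since powers of rs²rsrs²r commute with rs²rsrs²r; so |C_G(rs²rsrs²r)| ≥ |⟨rs²rsrs²r⟩| = 5.
By orbit–stabilizer, |C_G(rs²rsrs²r)| = |G| / |conj. class of rs²rsrs²r| = 60 / 12 = 5.
The 5 elements commuting with rs²rsrs²r are {e, rsrsr, rs²rs²r, rsrs²rsr, rs²rsrs²r}.

Answer: {e, rsrsr, rs²rs²r, rsrs²rsr, rs²rsrs²r}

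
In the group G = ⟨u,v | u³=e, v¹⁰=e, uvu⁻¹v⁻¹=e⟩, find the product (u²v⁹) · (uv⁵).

Compute (u²v⁹) · (uv⁵) by multiplying left to right and reducing via the relations at each step:
  (u²v⁹) · u = v⁹
  (v⁹) · v⁵ = v⁴

Answer: v⁴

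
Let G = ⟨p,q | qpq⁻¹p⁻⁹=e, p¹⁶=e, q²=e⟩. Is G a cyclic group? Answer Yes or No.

Every cyclic group is abelian. But p·q = pq while q·p = p⁹q, so p·q ≠ q·p and G is not abelian. Hence G is not cyclic.

Answer: No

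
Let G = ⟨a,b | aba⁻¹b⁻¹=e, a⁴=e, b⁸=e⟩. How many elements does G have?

Enumerate words in the generators, reducing via the relations: the distinct elements are
  {a, b, e, ab, a², a³, b², b³, b⁴, b⁵, b⁶, b⁷, ab², ab³, ab⁴, ab⁵, ab⁶, ab⁷, a²b, a³b, a²b², a²b³, a²b⁴, a²b⁵, a²b⁶, a²b⁷, a³b², a³b³, a³b⁴, a³b⁵, a³b⁶, a³b⁷}.
No further products give new elements, so |G| = 32.

Answer: 32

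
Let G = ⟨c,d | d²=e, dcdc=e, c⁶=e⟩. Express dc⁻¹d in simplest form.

Multiply left to right, reducing at each step:
  d · c⁻¹ = cd
  (cd) · d = c

Answer: c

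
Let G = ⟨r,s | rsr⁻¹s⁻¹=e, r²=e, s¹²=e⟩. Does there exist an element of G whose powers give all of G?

|G| = 24, but the maximum element order in G is 12 < 24. No single element generates all of G, so G is not cyclic.

Answer: No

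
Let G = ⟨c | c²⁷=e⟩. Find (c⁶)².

Compute successive powers of (c⁶), reducing at each step:
  (c⁶)²: (c⁶) · c⁶ = c¹²

Answer: c¹²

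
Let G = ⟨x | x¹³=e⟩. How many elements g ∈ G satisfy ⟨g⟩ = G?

G is cyclic of order 13. An element generates G iff its order is 13, and a cyclic group of order 13 has exactly φ(13) = 12 such elements.

Answer: 12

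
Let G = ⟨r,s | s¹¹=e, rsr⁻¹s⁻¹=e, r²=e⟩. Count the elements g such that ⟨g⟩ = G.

G is cyclic of order 22. An element generates G iff its order is 22, and a cyclic group of order 22 has exactly φ(22) = 10 such elements.

Answer: 10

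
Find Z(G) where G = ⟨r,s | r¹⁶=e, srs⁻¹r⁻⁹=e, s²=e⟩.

An element z ∈ Z(G) iff z commutes with every generator.
For example r² is central: (r²)·r = r³ = r·(r²); (r²)·s = r²s = s·(r²).
Whereas r ∉ Z(G) since r·s = rs ≠ r⁹s = s·r.
Checking each of the 32 elements this way gives Z(G) = {e, r², r⁴, r⁶, r⁸, r¹⁰, r¹², r¹⁴}, of order 8.

Answer: {e, r², r⁴, r⁶, r⁸, r¹⁰, r¹², r¹⁴}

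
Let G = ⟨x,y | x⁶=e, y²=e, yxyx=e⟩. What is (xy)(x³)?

Compute (xy) · (x³) by multiplying left to right and reducing via the relations at each step:
  (xy) · x³ = x⁴y

Answer: x⁴y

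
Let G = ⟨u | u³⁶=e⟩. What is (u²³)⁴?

Compute successive powers of (u²³), reducing at each step:
  (u²³)²: (u²³) · u²³ = u¹⁰
  (u²³)³: (u¹⁰) · u²³ = u³³
  (u²³)⁴: (u³³) · u²³ = u²⁰

Answer: u²⁰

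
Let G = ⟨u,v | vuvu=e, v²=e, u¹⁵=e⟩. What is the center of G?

An element z ∈ Z(G) iff z commutes with every generator.
For example e is central: e·u = u = u·e; e·v = v = v·e.
Whereas u ∉ Z(G) since u·v = uv ≠ u¹⁴v = v·u.
Checking each of the 30 elements this way gives Z(G) = {e}, of order 1.

Answer: {e}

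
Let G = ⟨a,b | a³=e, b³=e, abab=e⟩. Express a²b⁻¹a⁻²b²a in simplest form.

Multiply left to right, reducing at each step:
  (a²) · b⁻¹ = a²b²
  (a²b²) · a⁻² = ba²
  (ba²) · b² = b²a
  (b²a) · a = ab

Answer: ab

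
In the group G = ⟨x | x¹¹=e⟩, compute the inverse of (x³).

The order of (x³) is 11 (smallest k with (x³)ᵏ = e), so (x³)⁻¹ = (x³)¹⁰ = x⁸.
Check: (x³) · (x⁸) → (x³) · x⁸ = e, giving e as required.

Answer: x⁸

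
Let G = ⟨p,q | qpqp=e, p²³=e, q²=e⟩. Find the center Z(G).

An element z ∈ Z(G) iff z commutes with every generator.
For example e is central: e·p = p = p·e; e·q = q = q·e.
Whereas p ∉ Z(G) since p·q = pq ≠ p²²q = q·p.
Checking each of the 46 elements this way gives Z(G) = {e}, of order 1.

Answer: {e}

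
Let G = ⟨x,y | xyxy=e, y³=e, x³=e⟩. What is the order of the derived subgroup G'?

G' = [G, G] is generated by all commutators. The generator-pair commutators are: [x, y] = xy²x.
The subgroup they normally generate is {e, xy, x²y², xy²x}, of order 4.
Check: |G/G'| = 12/4 = 3 is the order of the abelianisation.

Answer: 4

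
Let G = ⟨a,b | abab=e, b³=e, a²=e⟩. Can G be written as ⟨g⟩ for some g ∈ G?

Every cyclic group is abelian. But a·b = ab while b·a = ab², so a·b ≠ b·a and G is not abelian. Hence G is not cyclic.

Answer: No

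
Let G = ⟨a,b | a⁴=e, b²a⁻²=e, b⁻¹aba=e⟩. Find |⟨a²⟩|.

|⟨a²⟩| equals the order of a². Compute successive powers until reaching e:
  (a²)¹ = a², (a²)² = e.
The smallest positive k with (a²)ᵏ = e is 2, so |⟨a²⟩| = 2.

Answer: 2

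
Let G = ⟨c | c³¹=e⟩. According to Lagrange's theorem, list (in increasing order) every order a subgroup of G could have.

|G| = 31 = 31. By Lagrange's theorem the order of any subgroup divides 31; the divisors of 31 are 1, 31.

Answer: 1, 31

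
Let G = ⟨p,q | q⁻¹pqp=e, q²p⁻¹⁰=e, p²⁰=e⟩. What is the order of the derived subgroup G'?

G' = [G, G] is generated by all commutators. The generator-pair commutators are: [p, q] = p².
The subgroup they normally generate is {e, p², p⁴, p⁶, p⁸, p¹⁰, p¹², p¹⁴, p¹⁶, p¹⁸}, of order 10.
Check: |G/G'| = 40/10 = 4 is the order of the abelianisation.

Answer: 10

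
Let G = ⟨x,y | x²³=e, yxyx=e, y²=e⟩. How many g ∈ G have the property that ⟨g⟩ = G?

⟨g⟩ = G would require ord(g) = |G| = 46, but the maximum element order in G is 23 < 46. So G is not cyclic and no single element generates it: the count is 0.

Answer: 0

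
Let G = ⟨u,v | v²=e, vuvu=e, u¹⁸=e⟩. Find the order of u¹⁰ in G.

Compute successive powers until reaching e:
  (u¹⁰)¹ = u¹⁰, (u¹⁰)² = u², (u¹⁰)³ = u¹², (u¹⁰)⁴ = u⁴, (u¹⁰)⁵ = u¹⁴, (u¹⁰)⁶ = u⁶, (u¹⁰)⁷ = u¹⁶, (u¹⁰)⁸ = u⁸, (u¹⁰)⁹ = e.
The smallest positive k with (u¹⁰)ᵏ = e is 9.

Answer: 9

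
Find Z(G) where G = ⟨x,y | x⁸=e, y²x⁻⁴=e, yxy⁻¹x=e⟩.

An element z ∈ Z(G) iff z commutes with every generator.
For example x⁴ is central: (x⁴)·x = x⁵ = x·(x⁴); (x⁴)·y = y⁻¹ = y·(x⁴).
Whereas x ∉ Z(G) since x·y = xy ≠ x³y⁻¹ = y·x.
Checking each of the 16 elements this way gives Z(G) = {e, x⁴}, of order 2.

Answer: {e, x⁴}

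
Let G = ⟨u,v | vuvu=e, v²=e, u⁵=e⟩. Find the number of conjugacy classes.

The conjugacy classes (representative and size) are:
  [e] (size 1), [u] (size 2), [u²] (size 2), [v] (size 5).
Class equation: 1 + 2 + 2 + 5 = 10 = |G|. So G has 4 conjugacy classes.

Answer: 4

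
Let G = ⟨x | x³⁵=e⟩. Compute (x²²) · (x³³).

Compute (x²²) · (x³³) by multiplying left to right and reducing via the relations at each step:
  (x²²) · x³³ = x²⁰

Answer: x²⁰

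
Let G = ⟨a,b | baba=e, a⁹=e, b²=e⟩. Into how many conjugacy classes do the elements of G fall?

The conjugacy classes (representative and size) are:
  [e] (size 1), [a⁸] (size 2), [a⁷] (size 2), [a⁶] (size 2), [a⁵] (size 2), [a⁴b] (size 9).
Class equation: 1 + 2 + 2 + 2 + 2 + 9 = 18 = |G|. So G has 6 conjugacy classes.

Answer: 6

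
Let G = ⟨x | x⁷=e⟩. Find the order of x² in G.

Compute successive powers until reaching e:
  (x²)¹ = x², (x²)² = x⁴, (x²)³ = x⁶, (x²)⁴ = x, (x²)⁵ = x³, (x²)⁶ = x⁵, (x²)⁷ = e.
The smallest positive k with (x²)ᵏ = e is 7.

Answer: 7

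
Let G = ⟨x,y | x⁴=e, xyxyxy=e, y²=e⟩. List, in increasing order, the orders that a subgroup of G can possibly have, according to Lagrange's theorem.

|G| = 24 = 2³ · 3. By Lagrange's theorem the order of any subgroup divides 24; the divisors of 24 are 1, 2, 3, 4, 6, 8, 12, 24.

Answer: 1, 2, 3, 4, 6, 8, 12, 24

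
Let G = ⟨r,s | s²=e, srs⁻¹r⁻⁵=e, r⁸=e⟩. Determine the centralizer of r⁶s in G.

⟨r⁶s⟩ ⊆ C_G(r⁶s) since powers of r⁶s commute with r⁶s; so |C_G(r⁶s)| ≥ |⟨r⁶s⟩| = 4.
By orbit–stabilizer, |C_G(r⁶s)| = |G| / |conj. class of r⁶s| = 16 / 2 = 8.
The 8 elements commuting with r⁶s are {e, r², r⁴, r⁶, s, r⁶s, r²s, r⁴s}.

Answer: {e, r², r⁴, r⁶, s, r⁶s, r²s, r⁴s}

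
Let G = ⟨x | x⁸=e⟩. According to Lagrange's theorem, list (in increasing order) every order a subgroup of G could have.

|G| = 8 = 2³. By Lagrange's theorem the order of any subgroup divides 8; the divisors of 8 are 1, 2, 4, 8.

Answer: 1, 2, 4, 8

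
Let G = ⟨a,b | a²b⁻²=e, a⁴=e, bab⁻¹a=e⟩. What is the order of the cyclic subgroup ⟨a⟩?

|⟨a⟩| equals the order of a. Compute successive powers until reaching e:
  a¹ = a, a² = a², a³ = a³, a⁴ = e.
The smallest positive k with aᵏ = e is 4, so |⟨a⟩| = 4.

Answer: 4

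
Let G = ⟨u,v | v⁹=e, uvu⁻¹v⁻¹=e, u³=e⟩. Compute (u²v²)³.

Compute successive powers of (u²v²), reducing at each step:
  (u²v²)²: (u²v²) · u² = uv²;   (uv²) · v² = uv⁴
  (u²v²)³: (uv⁴) · u² = v⁴;   (v⁴) · v² = v⁶

Answer: v⁶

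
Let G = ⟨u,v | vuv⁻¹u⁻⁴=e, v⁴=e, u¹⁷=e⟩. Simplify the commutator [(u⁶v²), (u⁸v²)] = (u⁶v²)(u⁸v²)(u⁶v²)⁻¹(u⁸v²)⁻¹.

[(u⁶v²), (u⁸v²)] = (u⁶v²)·(u⁸v²)·(u⁶v²)⁻¹·(u⁸v²)⁻¹.
  (u⁶v²) · (u⁸v²) = u¹⁵
  (u¹⁵) · (u⁶v²) = u⁴v²
  (u⁴v²) · (u⁸v²) = u¹³

Answer: u¹³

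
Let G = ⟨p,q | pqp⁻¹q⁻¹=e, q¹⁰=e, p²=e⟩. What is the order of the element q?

Compute successive powers until reaching e:
  q¹ = q, q² = q², q³ = q³, q⁴ = q⁴, q⁵ = q⁵, q⁶ = q⁶, q⁷ = q⁷, q⁸ = q⁸, q⁹ = q⁹, q¹⁰ = e.
The smallest positive k with qᵏ = e is 10.

Answer: 10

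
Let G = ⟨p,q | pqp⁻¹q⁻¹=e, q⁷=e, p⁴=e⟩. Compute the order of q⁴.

Compute successive powers until reaching e:
  (q⁴)¹ = q⁴, (q⁴)² = q, (q⁴)³ = q⁵, (q⁴)⁴ = q², (q⁴)⁵ = q⁶, (q⁴)⁶ = q³, (q⁴)⁷ = e.
The smallest positive k with (q⁴)ᵏ = e is 7.

Answer: 7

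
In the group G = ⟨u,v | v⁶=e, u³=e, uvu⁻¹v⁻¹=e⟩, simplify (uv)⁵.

Compute successive powers of (uv), reducing at each step:
  (uv)²: (uv) · u = u²v;   (u²v) · v = u²v²
  (uv)³: (u²v²) · u = v²;   (v²) · v = v³
  (uv)⁴: (v³) · u = uv³;   (uv³) · v = uv⁴
  (uv)⁵: (uv⁴) · u = u²v⁴;   (u²v⁴) · v = u²v⁵

Answer: u²v⁵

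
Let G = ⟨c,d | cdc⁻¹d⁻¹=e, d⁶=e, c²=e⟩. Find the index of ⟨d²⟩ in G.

First find ord(d²) by computing successive powers:
  (d²)¹ = d², (d²)² = d⁴, (d²)³ = e.
So |⟨d²⟩| = ord(d²) = 3. With |G| = 12, by Lagrange [G : ⟨d²⟩] = 12/3 = 4.

Answer: 4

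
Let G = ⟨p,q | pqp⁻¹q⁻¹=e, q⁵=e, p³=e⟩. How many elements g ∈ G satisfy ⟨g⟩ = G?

G is cyclic of order 15. An element generates G iff its order is 15, and a cyclic group of order 15 has exactly φ(15) = 8 such elements.

Answer: 8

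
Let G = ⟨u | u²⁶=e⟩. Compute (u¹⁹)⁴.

Compute successive powers of (u¹⁹), reducing at each step:
  (u¹⁹)²: (u¹⁹) · u¹⁹ = u¹²
  (u¹⁹)³: (u¹²) · u¹⁹ = u⁵
  (u¹⁹)⁴: (u⁵) · u¹⁹ = u²⁴

Answer: u²⁴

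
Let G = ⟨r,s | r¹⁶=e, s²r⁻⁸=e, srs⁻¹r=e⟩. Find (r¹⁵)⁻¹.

The order of (r¹⁵) is 16 (smallest k with (r¹⁵)ᵏ = e), so (r¹⁵)⁻¹ = (r¹⁵)¹⁵ = r.
Check: (r¹⁵) · r → (r¹⁵) · r = e, giving e as required.

Answer: r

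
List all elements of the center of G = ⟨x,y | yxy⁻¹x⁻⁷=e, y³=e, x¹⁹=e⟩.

An element z ∈ Z(G) iff z commutes with every generator.
For example e is central: e·x = x = x·e; e·y = y = y·e.
Whereas x ∉ Z(G) since x·y = xy ≠ x⁷y = y·x.
Checking each of the 57 elements this way gives Z(G) = {e}, of order 1.

Answer: {e}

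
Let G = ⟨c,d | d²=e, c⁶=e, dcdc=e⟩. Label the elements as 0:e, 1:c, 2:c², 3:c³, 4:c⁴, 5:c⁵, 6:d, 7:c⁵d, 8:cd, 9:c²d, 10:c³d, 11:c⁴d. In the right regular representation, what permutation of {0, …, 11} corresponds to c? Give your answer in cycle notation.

(0 1 2 3 4 5)(6 7 11 10 9 8)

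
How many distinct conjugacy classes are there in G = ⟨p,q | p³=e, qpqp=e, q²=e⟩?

The conjugacy classes (representative and size) are:
  [e] (size 1), [p] (size 2), [pq] (size 3).
Class equation: 1 + 2 + 3 = 6 = |G|. So G has 3 conjugacy classes.

Answer: 3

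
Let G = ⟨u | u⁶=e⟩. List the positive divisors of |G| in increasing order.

|G| = 6 = 2 · 3. By Lagrange's theorem the order of any subgroup divides 6; the divisors of 6 are 1, 2, 3, 6.

Answer: 1, 2, 3, 6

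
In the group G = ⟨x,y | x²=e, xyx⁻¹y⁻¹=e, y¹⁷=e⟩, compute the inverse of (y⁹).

The order of (y⁹) is 17 (smallest k with (y⁹)ᵏ = e), so (y⁹)⁻¹ = (y⁹)¹⁶ = y⁸.
Check: (y⁹) · (y⁸) → (y⁹) · y⁸ = e, giving e as required.

Answer: y⁸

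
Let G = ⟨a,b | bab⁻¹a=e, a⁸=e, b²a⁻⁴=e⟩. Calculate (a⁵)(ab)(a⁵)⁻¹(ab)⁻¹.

[(a⁵), (ab)] = (a⁵)·(ab)·(a⁵)⁻¹·(ab)⁻¹.
  (a⁵) · (ab) = a²b⁻¹
  (a²b⁻¹) · (a³) = a³b
  (a³b) · (ab⁻¹) = a²

Answer: a²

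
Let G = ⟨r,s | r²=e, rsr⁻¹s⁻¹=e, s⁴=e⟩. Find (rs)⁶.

Compute successive powers of (rs), reducing at each step:
  (rs)²: (rs) · r = s;   s · s = s²
  (rs)³: (s²) · r = rs²;   (rs²) · s = rs³
  (rs)⁴: (rs³) · r = s³;   (s³) · s = e
  (rs)⁵: e · r = r;   r · s = rs
  (rs)⁶: (rs) · r = s;   s · s = s²

Answer: s²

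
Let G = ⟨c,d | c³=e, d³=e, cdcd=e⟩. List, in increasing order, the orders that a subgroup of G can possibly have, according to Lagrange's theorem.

|G| = 12 = 2² · 3. By Lagrange's theorem the order of any subgroup divides 12; the divisors of 12 are 1, 2, 3, 4, 6, 12.

Answer: 1, 2, 3, 4, 6, 12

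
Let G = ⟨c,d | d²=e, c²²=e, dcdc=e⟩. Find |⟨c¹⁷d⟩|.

|⟨c¹⁷d⟩| equals the order of c¹⁷d. Compute successive powers until reaching e:
  (c¹⁷d)¹ = c¹⁷d, (c¹⁷d)² = e.
The smallest positive k with (c¹⁷d)ᵏ = e is 2, so |⟨c¹⁷d⟩| = 2.

Answer: 2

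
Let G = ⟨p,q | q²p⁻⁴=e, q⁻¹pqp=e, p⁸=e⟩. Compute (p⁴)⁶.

Compute successive powers of (p⁴), reducing at each step:
  (p⁴)²: (p⁴) · p⁴ = e
  (p⁴)³: e · p⁴ = p⁴
  (p⁴)⁴: (p⁴) · p⁴ = e
  (p⁴)⁵: e · p⁴ = p⁴
  (p⁴)⁶: (p⁴) · p⁴ = e

Answer: e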